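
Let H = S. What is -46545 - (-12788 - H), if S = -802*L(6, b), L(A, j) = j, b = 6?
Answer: -38569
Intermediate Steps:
S = -4812 (S = -802*6 = -4812)
H = -4812
-46545 - (-12788 - H) = -46545 - (-12788 - 1*(-4812)) = -46545 - (-12788 + 4812) = -46545 - 1*(-7976) = -46545 + 7976 = -38569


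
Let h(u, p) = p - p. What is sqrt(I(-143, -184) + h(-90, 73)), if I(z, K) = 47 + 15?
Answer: sqrt(62) ≈ 7.8740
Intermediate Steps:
I(z, K) = 62
h(u, p) = 0
sqrt(I(-143, -184) + h(-90, 73)) = sqrt(62 + 0) = sqrt(62)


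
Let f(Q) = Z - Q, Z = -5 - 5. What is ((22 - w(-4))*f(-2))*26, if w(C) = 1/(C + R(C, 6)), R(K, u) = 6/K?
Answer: -50752/11 ≈ -4613.8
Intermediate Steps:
Z = -10
f(Q) = -10 - Q
w(C) = 1/(C + 6/C)
((22 - w(-4))*f(-2))*26 = ((22 - (-4)/(6 + (-4)²))*(-10 - 1*(-2)))*26 = ((22 - (-4)/(6 + 16))*(-10 + 2))*26 = ((22 - (-4)/22)*(-8))*26 = ((22 - 1*(-2/11))*(-8))*26 = ((22 + 2/11)*(-8))*26 = ((244/11)*(-8))*26 = -1952/11*26 = -50752/11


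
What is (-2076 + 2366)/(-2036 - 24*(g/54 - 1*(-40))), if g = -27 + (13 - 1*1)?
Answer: -435/4484 ≈ -0.097012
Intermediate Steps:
g = -15 (g = -27 + (13 - 1) = -27 + 12 = -15)
(-2076 + 2366)/(-2036 - 24*(g/54 - 1*(-40))) = (-2076 + 2366)/(-2036 - 24*(-15/54 - 1*(-40))) = 290/(-2036 - 24*(-15*1/54 + 40)) = 290/(-2036 - 24*(-5/18 + 40)) = 290/(-2036 - 24*715/18) = 290/(-2036 - 2860/3) = 290/(-8968/3) = 290*(-3/8968) = -435/4484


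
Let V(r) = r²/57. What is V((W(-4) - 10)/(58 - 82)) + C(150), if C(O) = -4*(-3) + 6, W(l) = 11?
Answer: 590977/32832 ≈ 18.000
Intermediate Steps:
V(r) = r²/57
C(O) = 18 (C(O) = 12 + 6 = 18)
V((W(-4) - 10)/(58 - 82)) + C(150) = ((11 - 10)/(58 - 82))²/57 + 18 = (1/(-24))²/57 + 18 = (1*(-1/24))²/57 + 18 = (-1/24)²/57 + 18 = (1/57)*(1/576) + 18 = 1/32832 + 18 = 590977/32832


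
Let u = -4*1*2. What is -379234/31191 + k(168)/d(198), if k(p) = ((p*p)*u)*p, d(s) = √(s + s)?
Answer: -379234/31191 - 6322176*√11/11 ≈ -1.9062e+6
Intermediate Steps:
d(s) = √2*√s (d(s) = √(2*s) = √2*√s)
u = -8 (u = -4*2 = -8)
k(p) = -8*p³ (k(p) = ((p*p)*(-8))*p = (p²*(-8))*p = (-8*p²)*p = -8*p³)
-379234/31191 + k(168)/d(198) = -379234/31191 + (-8*168³)/((√2*√198)) = -379234*1/31191 + (-8*4741632)/((√2*(3*√22))) = -379234/31191 - 37933056*√11/66 = -379234/31191 - 6322176*√11/11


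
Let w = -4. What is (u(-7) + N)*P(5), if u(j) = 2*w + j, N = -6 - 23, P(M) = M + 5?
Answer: -440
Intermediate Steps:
P(M) = 5 + M
N = -29
u(j) = -8 + j (u(j) = 2*(-4) + j = -8 + j)
(u(-7) + N)*P(5) = ((-8 - 7) - 29)*(5 + 5) = (-15 - 29)*10 = -44*10 = -440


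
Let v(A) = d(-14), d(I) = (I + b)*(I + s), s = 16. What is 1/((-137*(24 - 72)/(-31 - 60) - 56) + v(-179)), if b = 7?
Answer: -91/12946 ≈ -0.0070292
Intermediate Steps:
d(I) = (7 + I)*(16 + I) (d(I) = (I + 7)*(I + 16) = (7 + I)*(16 + I))
v(A) = -14 (v(A) = 112 + (-14)**2 + 23*(-14) = 112 + 196 - 322 = -14)
1/((-137*(24 - 72)/(-31 - 60) - 56) + v(-179)) = 1/((-137*(24 - 72)/(-31 - 60) - 56) - 14) = 1/((-(-6576)/(-91) - 56) - 14) = 1/((-(-6576)*(-1)/91 - 56) - 14) = 1/((-137*48/91 - 56) - 14) = 1/((-6576/91 - 56) - 14) = 1/(-11672/91 - 14) = 1/(-12946/91) = -91/12946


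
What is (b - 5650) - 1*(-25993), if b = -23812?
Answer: -3469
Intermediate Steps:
(b - 5650) - 1*(-25993) = (-23812 - 5650) - 1*(-25993) = -29462 + 25993 = -3469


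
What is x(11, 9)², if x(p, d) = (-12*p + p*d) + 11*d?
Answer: 4356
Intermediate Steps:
x(p, d) = -12*p + 11*d + d*p (x(p, d) = (-12*p + d*p) + 11*d = -12*p + 11*d + d*p)
x(11, 9)² = (-12*11 + 11*9 + 9*11)² = (-132 + 99 + 99)² = 66² = 4356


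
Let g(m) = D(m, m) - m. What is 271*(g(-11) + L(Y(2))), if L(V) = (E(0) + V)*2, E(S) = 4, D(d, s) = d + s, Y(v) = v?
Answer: 271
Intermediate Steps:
L(V) = 8 + 2*V (L(V) = (4 + V)*2 = 8 + 2*V)
g(m) = m (g(m) = (m + m) - m = 2*m - m = m)
271*(g(-11) + L(Y(2))) = 271*(-11 + (8 + 2*2)) = 271*(-11 + (8 + 4)) = 271*(-11 + 12) = 271*1 = 271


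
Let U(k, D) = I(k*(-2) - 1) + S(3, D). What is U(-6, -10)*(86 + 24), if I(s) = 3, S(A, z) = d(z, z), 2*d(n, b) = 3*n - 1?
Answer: -1375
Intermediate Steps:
d(n, b) = -½ + 3*n/2 (d(n, b) = (3*n - 1)/2 = (-1 + 3*n)/2 = -½ + 3*n/2)
S(A, z) = -½ + 3*z/2
U(k, D) = 5/2 + 3*D/2 (U(k, D) = 3 + (-½ + 3*D/2) = 5/2 + 3*D/2)
U(-6, -10)*(86 + 24) = (5/2 + (3/2)*(-10))*(86 + 24) = (5/2 - 15)*110 = -25/2*110 = -1375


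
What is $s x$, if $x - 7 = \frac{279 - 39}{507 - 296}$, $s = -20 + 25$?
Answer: $\frac{8585}{211} \approx 40.687$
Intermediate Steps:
$s = 5$
$x = \frac{1717}{211}$ ($x = 7 + \frac{279 - 39}{507 - 296} = 7 + \frac{240}{211} = \frac{1717}{211} \approx 8.1374$)
$s x = 5 \cdot \frac{1717}{211} = \frac{8585}{211}$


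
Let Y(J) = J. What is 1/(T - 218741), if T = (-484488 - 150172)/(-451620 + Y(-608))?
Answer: -113057/24730042572 ≈ -4.5716e-6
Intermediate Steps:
T = 158665/113057 (T = (-484488 - 150172)/(-451620 - 608) = -634660/(-452228) = -634660*(-1/452228) = 158665/113057 ≈ 1.4034)
1/(T - 218741) = 1/(158665/113057 - 218741) = 1/(-24730042572/113057) = -113057/24730042572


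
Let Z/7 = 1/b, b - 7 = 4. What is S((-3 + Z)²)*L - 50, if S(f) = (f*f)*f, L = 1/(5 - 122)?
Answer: -820965202/15944049 ≈ -51.490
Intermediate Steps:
L = -1/117 (L = 1/(-117) = -1/117 ≈ -0.0085470)
b = 11 (b = 7 + 4 = 11)
Z = 7/11 (Z = 7*(1/11) = 7/11 ≈ 0.63636)
S(f) = f³ (S(f) = f²*f = f³)
S((-3 + Z)²)*L - 50 = ((-3 + 7/11)²)³*(-1/117) - 50 = ((-26/11)²)³*(-1/117) - 50 = (676/121)³*(-1/117) - 50 = (308915776/1771561)*(-1/117) - 50 = -23762752/15944049 - 50 = -820965202/15944049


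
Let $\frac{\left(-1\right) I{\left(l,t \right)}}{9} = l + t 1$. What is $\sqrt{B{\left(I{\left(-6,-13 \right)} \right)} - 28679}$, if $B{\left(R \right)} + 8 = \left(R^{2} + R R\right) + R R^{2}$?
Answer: $\sqrt{5030006} \approx 2242.8$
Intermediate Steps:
$I{\left(l,t \right)} = - 9 l - 9 t$ ($I{\left(l,t \right)} = - 9 \left(l + t 1\right) = - 9 \left(l + t\right) = - 9 l - 9 t$)
$B{\left(R \right)} = -8 + R^{3} + 2 R^{2}$ ($B{\left(R \right)} = -8 + \left(\left(R^{2} + R R\right) + R R^{2}\right) = -8 + \left(\left(R^{2} + R^{2}\right) + R^{3}\right) = -8 + \left(2 R^{2} + R^{3}\right) = -8 + \left(R^{3} + 2 R^{2}\right) = -8 + R^{3} + 2 R^{2}$)
$\sqrt{B{\left(I{\left(-6,-13 \right)} \right)} - 28679} = \sqrt{\left(-8 + \left(\left(-9\right) \left(-6\right) - -117\right)^{3} + 2 \left(\left(-9\right) \left(-6\right) - -117\right)^{2}\right) - 28679} = \sqrt{\left(-8 + \left(54 + 117\right)^{3} + 2 \left(54 + 117\right)^{2}\right) - 28679} = \sqrt{\left(-8 + 171^{3} + 2 \cdot 171^{2}\right) - 28679} = \sqrt{\left(-8 + 5000211 + 2 \cdot 29241\right) - 28679} = \sqrt{\left(-8 + 5000211 + 58482\right) - 28679} = \sqrt{5058685 - 28679} = \sqrt{5030006}$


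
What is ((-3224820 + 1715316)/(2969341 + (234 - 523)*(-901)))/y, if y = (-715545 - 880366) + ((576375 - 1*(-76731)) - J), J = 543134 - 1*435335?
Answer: 188688/424145907115 ≈ 4.4487e-7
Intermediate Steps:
J = 107799 (J = 543134 - 435335 = 107799)
y = -1050604 (y = (-715545 - 880366) + ((576375 - 1*(-76731)) - 1*107799) = -1595911 + ((576375 + 76731) - 107799) = -1595911 + (653106 - 107799) = -1595911 + 545307 = -1050604)
((-3224820 + 1715316)/(2969341 + (234 - 523)*(-901)))/y = ((-3224820 + 1715316)/(2969341 + (234 - 523)*(-901)))/(-1050604) = -1509504/(2969341 - 289*(-901))*(-1/1050604) = -1509504/(2969341 + 260389)*(-1/1050604) = -1509504/3229730*(-1/1050604) = -1509504*1/3229730*(-1/1050604) = -754752/1614865*(-1/1050604) = 188688/424145907115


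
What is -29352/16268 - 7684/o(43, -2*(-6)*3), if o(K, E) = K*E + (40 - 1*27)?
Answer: -6100778/906941 ≈ -6.7268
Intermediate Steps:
o(K, E) = 13 + E*K (o(K, E) = E*K + (40 - 27) = E*K + 13 = 13 + E*K)
-29352/16268 - 7684/o(43, -2*(-6)*3) = -29352/16268 - 7684/(13 + (-2*(-6)*3)*43) = -29352*1/16268 - 7684/(13 + (12*3)*43) = -7338/4067 - 7684/(13 + 36*43) = -7338/4067 - 7684/(13 + 1548) = -7338/4067 - 7684/1561 = -6100778/906941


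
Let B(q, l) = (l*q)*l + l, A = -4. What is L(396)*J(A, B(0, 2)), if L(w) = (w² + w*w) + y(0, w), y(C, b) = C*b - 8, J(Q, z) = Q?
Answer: -1254496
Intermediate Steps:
B(q, l) = l + q*l² (B(q, l) = q*l² + l = l + q*l²)
y(C, b) = -8 + C*b
L(w) = -8 + 2*w² (L(w) = (w² + w*w) + (-8 + 0*w) = (w² + w²) + (-8 + 0) = 2*w² - 8 = -8 + 2*w²)
L(396)*J(A, B(0, 2)) = (-8 + 2*396²)*(-4) = (-8 + 2*156816)*(-4) = (-8 + 313632)*(-4) = 313624*(-4) = -1254496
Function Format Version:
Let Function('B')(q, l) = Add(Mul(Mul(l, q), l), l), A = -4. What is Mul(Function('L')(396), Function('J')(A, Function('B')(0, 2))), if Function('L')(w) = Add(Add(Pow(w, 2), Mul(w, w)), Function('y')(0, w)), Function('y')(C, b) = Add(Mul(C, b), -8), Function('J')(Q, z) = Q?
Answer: -1254496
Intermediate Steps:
Function('B')(q, l) = Add(l, Mul(q, Pow(l, 2))) (Function('B')(q, l) = Add(Mul(q, Pow(l, 2)), l) = Add(l, Mul(q, Pow(l, 2))))
Function('y')(C, b) = Add(-8, Mul(C, b))
Function('L')(w) = Add(-8, Mul(2, Pow(w, 2))) (Function('L')(w) = Add(Add(Pow(w, 2), Mul(w, w)), Add(-8, Mul(0, w))) = Add(Add(Pow(w, 2), Pow(w, 2)), Add(-8, 0)) = Add(Mul(2, Pow(w, 2)), -8) = Add(-8, Mul(2, Pow(w, 2))))
Mul(Function('L')(396), Function('J')(A, Function('B')(0, 2))) = Mul(Add(-8, Mul(2, Pow(396, 2))), -4) = Mul(Add(-8, Mul(2, 156816)), -4) = Mul(Add(-8, 313632), -4) = Mul(313624, -4) = -1254496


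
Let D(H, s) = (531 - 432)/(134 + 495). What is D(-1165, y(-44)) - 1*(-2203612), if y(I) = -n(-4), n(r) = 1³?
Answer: 1386072047/629 ≈ 2.2036e+6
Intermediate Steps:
n(r) = 1
y(I) = -1 (y(I) = -1*1 = -1)
D(H, s) = 99/629
D(-1165, y(-44)) - 1*(-2203612) = 99/629 - 1*(-2203612) = 99/629 + 2203612 = 1386072047/629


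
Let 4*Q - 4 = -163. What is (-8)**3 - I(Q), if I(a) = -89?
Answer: -423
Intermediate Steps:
Q = -159/4 (Q = 1 + (1/4)*(-163) = 1 - 163/4 = -159/4 ≈ -39.750)
(-8)**3 - I(Q) = (-8)**3 - 1*(-89) = -512 + 89 = -423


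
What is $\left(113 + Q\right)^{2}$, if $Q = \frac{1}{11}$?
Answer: $\frac{1547536}{121} \approx 12790.0$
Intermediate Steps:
$Q = \frac{1}{11} \approx 0.090909$
$\left(113 + Q\right)^{2} = \left(113 + \frac{1}{11}\right)^{2} = \left(\frac{1244}{11}\right)^{2} = \frac{1547536}{121}$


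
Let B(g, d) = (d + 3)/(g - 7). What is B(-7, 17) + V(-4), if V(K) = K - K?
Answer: -10/7 ≈ -1.4286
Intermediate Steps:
B(g, d) = (3 + d)/(-7 + g)
V(K) = 0
B(-7, 17) + V(-4) = (3 + 17)/(-7 - 7) + 0 = 20/(-14) + 0 = -1/14*20 + 0 = -10/7 + 0 = -10/7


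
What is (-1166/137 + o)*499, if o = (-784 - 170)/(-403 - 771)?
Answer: -308927407/80419 ≈ -3841.5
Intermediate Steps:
o = 477/587 (o = -954/(-1174) = -954*(-1/1174) = 477/587 ≈ 0.81261)
(-1166/137 + o)*499 = (-1166/137 + 477/587)*499 = -619093/80419*499 = -308927407/80419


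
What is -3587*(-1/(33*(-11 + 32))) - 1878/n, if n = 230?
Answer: -238222/79695 ≈ -2.9892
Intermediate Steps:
-3587*(-1/(33*(-11 + 32))) - 1878/n = -3587*(-1/(33*(-11 + 32))) - 1878/230 = -3587/((-33*21)) - 1878*1/230 = -3587/(-693) - 939/115 = -3587*(-1/693) - 939/115 = 3587/693 - 939/115 = -238222/79695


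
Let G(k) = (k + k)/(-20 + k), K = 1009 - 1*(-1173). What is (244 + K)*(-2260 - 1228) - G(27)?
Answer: -59233270/7 ≈ -8.4619e+6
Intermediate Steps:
K = 2182 (K = 1009 + 1173 = 2182)
G(k) = 2*k/(-20 + k) (G(k) = (2*k)/(-20 + k) = 2*k/(-20 + k))
(244 + K)*(-2260 - 1228) - G(27) = (244 + 2182)*(-2260 - 1228) - 2*27/(-20 + 27) = 2426*(-3488) - 2*27/7 = -8461888 - 2*27/7 = -8461888 - 1*54/7 = -8461888 - 54/7 = -59233270/7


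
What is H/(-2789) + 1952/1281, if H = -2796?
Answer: 147964/58569 ≈ 2.5263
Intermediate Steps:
H/(-2789) + 1952/1281 = -2796/(-2789) + 1952/1281 = -2796*(-1/2789) + 1952*(1/1281) = 2796/2789 + 32/21 = 147964/58569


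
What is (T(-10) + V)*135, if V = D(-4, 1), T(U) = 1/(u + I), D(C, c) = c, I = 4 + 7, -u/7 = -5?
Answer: 6345/46 ≈ 137.93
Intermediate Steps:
u = 35 (u = -7*(-5) = 35)
I = 11
T(U) = 1/46 (T(U) = 1/(35 + 11) = 1/46)
V = 1
(T(-10) + V)*135 = (1/46 + 1)*135 = (47/46)*135 = 6345/46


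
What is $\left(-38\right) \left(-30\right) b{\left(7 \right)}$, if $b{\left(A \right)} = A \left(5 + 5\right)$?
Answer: $79800$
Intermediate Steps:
$b{\left(A \right)} = 10 A$ ($b{\left(A \right)} = A 10 = 10 A$)
$\left(-38\right) \left(-30\right) b{\left(7 \right)} = \left(-38\right) \left(-30\right) 10 \cdot 7 = 1140 \cdot 70 = 79800$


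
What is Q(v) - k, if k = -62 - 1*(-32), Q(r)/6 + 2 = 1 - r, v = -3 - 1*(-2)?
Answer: 30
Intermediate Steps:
v = -1 (v = -3 + 2 = -1)
Q(r) = -6 - 6*r (Q(r) = -12 + 6*(1 - r) = -12 + (6 - 6*r) = -6 - 6*r)
k = -30 (k = -62 + 32 = -30)
Q(v) - k = (-6 - 6*(-1)) - 1*(-30) = (-6 + 6) + 30 = 0 + 30 = 30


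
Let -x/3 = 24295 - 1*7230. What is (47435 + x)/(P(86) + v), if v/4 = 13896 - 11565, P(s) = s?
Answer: -376/941 ≈ -0.39957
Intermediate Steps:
x = -51195 (x = -3*(24295 - 1*7230) = -3*(24295 - 7230) = -3*17065 = -51195)
v = 9324 (v = 4*(13896 - 11565) = 4*2331 = 9324)
(47435 + x)/(P(86) + v) = (47435 - 51195)/(86 + 9324) = -3760/9410 = -3760*1/9410 = -376/941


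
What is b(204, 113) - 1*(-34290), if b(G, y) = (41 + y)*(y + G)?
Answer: 83108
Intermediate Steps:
b(G, y) = (41 + y)*(G + y)
b(204, 113) - 1*(-34290) = (113² + 41*204 + 41*113 + 204*113) - 1*(-34290) = (12769 + 8364 + 4633 + 23052) + 34290 = 48818 + 34290 = 83108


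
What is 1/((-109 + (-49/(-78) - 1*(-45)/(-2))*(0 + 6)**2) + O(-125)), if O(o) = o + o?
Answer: -13/14903 ≈ -0.00087231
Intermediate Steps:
O(o) = 2*o
1/((-109 + (-49/(-78) - 1*(-45)/(-2))*(0 + 6)**2) + O(-125)) = 1/((-109 + (-49/(-78) - 1*(-45)/(-2))*(0 + 6)**2) + 2*(-125)) = 1/((-109 + (-49*(-1/78) + 45*(-1/2))*6**2) - 250) = 1/((-109 + (49/78 - 45/2)*36) - 250) = 1/((-109 - 853/39*36) - 250) = 1/((-109 - 10236/13) - 250) = 1/(-11653/13 - 250) = 1/(-14903/13) = -13/14903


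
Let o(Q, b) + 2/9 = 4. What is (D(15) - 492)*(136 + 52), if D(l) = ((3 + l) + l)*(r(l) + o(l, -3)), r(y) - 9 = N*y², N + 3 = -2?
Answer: -20978168/3 ≈ -6.9927e+6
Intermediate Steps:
N = -5 (N = -3 - 2 = -5)
o(Q, b) = 34/9 (o(Q, b) = -2/9 + 4 = 34/9)
r(y) = 9 - 5*y²
D(l) = (3 + 2*l)*(115/9 - 5*l²) (D(l) = ((3 + l) + l)*((9 - 5*l²) + 34/9) = (3 + 2*l)*(115/9 - 5*l²))
(D(15) - 492)*(136 + 52) = ((115/3 - 15*15² - 10*15³ + (230/9)*15) - 492)*(136 + 52) = ((115/3 - 15*225 - 10*3375 + 1150/3) - 492)*188 = ((115/3 - 3375 - 33750 + 1150/3) - 492)*188 = (-110110/3 - 492)*188 = -111586/3*188 = -20978168/3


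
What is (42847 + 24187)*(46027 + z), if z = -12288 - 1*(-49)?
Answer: 2264944792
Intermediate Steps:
z = -12239 (z = -12288 + 49 = -12239)
(42847 + 24187)*(46027 + z) = (42847 + 24187)*(46027 - 12239) = 67034*33788 = 2264944792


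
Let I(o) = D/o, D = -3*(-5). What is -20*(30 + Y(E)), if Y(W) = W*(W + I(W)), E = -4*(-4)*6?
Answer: -185220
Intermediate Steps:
D = 15
E = 96 (E = 16*6 = 96)
I(o) = 15/o
Y(W) = W*(W + 15/W)
-20*(30 + Y(E)) = -20*(30 + (15 + 96²)) = -20*(30 + (15 + 9216)) = -20*(30 + 9231) = -20*9261 = -185220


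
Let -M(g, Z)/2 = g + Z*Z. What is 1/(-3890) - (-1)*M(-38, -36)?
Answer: -9787241/3890 ≈ -2516.0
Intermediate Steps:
M(g, Z) = -2*g - 2*Z² (M(g, Z) = -2*(g + Z*Z) = -2*(g + Z²) = -2*g - 2*Z²)
1/(-3890) - (-1)*M(-38, -36) = 1/(-3890) - (-1)*(-2*(-38) - 2*(-36)²) = -1/3890 - (-1)*(76 - 2*1296) = -1/3890 - (-1)*(76 - 2592) = -1/3890 - (-1)*(-2516) = -1/3890 - 1*2516 = -1/3890 - 2516 = -9787241/3890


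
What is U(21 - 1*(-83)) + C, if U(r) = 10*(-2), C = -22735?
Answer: -22755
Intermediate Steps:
U(r) = -20
U(21 - 1*(-83)) + C = -20 - 22735 = -22755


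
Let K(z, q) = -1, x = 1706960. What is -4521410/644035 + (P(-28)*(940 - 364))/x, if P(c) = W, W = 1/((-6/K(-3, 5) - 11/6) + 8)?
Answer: -7042524915098/1003149560035 ≈ -7.0204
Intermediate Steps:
W = 6/73 (W = 1/((-6/(-1) - 11/6) + 8) = 1/((-6*(-1) - 11*⅙) + 8) = 1/((6 - 11/6) + 8) = 1/(25/6 + 8) = 1/(73/6) = 6/73 ≈ 0.082192)
P(c) = 6/73
-4521410/644035 + (P(-28)*(940 - 364))/x = -4521410/644035 + (6*(940 - 364)/73)/1706960 = -4521410*1/644035 + ((6/73)*576)*(1/1706960) = -904282/128807 + (3456/73)*(1/1706960) = -904282/128807 + 216/7788005 = -7042524915098/1003149560035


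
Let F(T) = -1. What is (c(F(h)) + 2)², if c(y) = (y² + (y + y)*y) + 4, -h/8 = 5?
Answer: 81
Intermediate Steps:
h = -40 (h = -8*5 = -40)
c(y) = 4 + 3*y² (c(y) = (y² + (2*y)*y) + 4 = (y² + 2*y²) + 4 = 3*y² + 4 = 4 + 3*y²)
(c(F(h)) + 2)² = ((4 + 3*(-1)²) + 2)² = ((4 + 3*1) + 2)² = ((4 + 3) + 2)² = (7 + 2)² = 9² = 81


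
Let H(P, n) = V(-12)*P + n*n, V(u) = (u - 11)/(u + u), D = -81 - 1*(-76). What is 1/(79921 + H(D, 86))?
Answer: 24/2095493 ≈ 1.1453e-5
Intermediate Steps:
D = -5 (D = -81 + 76 = -5)
V(u) = (-11 + u)/(2*u) (V(u) = (-11 + u)/((2*u)) = (-11 + u)*(1/(2*u)) = (-11 + u)/(2*u))
H(P, n) = n**2 + 23*P/24 (H(P, n) = ((1/2)*(-11 - 12)/(-12))*P + n*n = ((1/2)*(-1/12)*(-23))*P + n**2 = 23*P/24 + n**2 = n**2 + 23*P/24)
1/(79921 + H(D, 86)) = 1/(79921 + (86**2 + (23/24)*(-5))) = 1/(79921 + (7396 - 115/24)) = 1/(79921 + 177389/24) = 1/(2095493/24) = 24/2095493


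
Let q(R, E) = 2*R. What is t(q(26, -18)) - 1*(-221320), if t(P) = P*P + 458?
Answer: 224482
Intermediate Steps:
t(P) = 458 + P² (t(P) = P² + 458 = 458 + P²)
t(q(26, -18)) - 1*(-221320) = (458 + (2*26)²) - 1*(-221320) = (458 + 52²) + 221320 = (458 + 2704) + 221320 = 3162 + 221320 = 224482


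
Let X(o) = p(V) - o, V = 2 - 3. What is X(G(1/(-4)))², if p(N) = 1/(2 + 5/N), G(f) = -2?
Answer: 25/9 ≈ 2.7778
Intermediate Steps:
V = -1
X(o) = -⅓ - o (X(o) = -1/(5 + 2*(-1)) - o = -1/(5 - 2) - o = -1/3 - o = -1*⅓ - o = -⅓ - o)
X(G(1/(-4)))² = (-⅓ - 1*(-2))² = (-⅓ + 2)² = (5/3)² = 25/9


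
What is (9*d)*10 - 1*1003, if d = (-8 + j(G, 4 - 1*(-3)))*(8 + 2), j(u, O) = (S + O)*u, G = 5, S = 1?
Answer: 27797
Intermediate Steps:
j(u, O) = u*(1 + O) (j(u, O) = (1 + O)*u = u*(1 + O))
d = 320 (d = (-8 + 5*(1 + (4 - 1*(-3))))*(8 + 2) = (-8 + 5*(1 + (4 + 3)))*10 = (-8 + 5*(1 + 7))*10 = (-8 + 5*8)*10 = (-8 + 40)*10 = 32*10 = 320)
(9*d)*10 - 1*1003 = (9*320)*10 - 1*1003 = 2880*10 - 1003 = 28800 - 1003 = 27797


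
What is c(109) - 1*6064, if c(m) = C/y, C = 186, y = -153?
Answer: -309326/51 ≈ -6065.2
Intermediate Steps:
c(m) = -62/51 (c(m) = 186/(-153) = 186*(-1/153) = -62/51)
c(109) - 1*6064 = -62/51 - 1*6064 = -62/51 - 6064 = -309326/51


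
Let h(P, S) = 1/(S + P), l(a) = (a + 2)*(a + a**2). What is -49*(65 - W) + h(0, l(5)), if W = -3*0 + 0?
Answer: -668849/210 ≈ -3185.0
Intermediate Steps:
W = 0 (W = 0 + 0 = 0)
l(a) = (2 + a)*(a + a**2)
h(P, S) = 1/(P + S)
-49*(65 - W) + h(0, l(5)) = -49*(65 - 1*0) + 1/(0 + 5*(2 + 5**2 + 3*5)) = -49*(65 + 0) + 1/(0 + 5*(2 + 25 + 15)) = -49*65 + 1/(0 + 5*42) = -3185 + 1/(0 + 210) = -3185 + 1/210 = -668849/210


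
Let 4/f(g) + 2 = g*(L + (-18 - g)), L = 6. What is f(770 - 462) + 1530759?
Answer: 75437334277/49281 ≈ 1.5308e+6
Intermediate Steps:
f(g) = 4/(-2 + g*(-12 - g)) (f(g) = 4/(-2 + g*(6 + (-18 - g))) = 4/(-2 + g*(-12 - g)))
f(770 - 462) + 1530759 = -4/(2 + (770 - 462)**2 + 12*(770 - 462)) + 1530759 = -4/(2 + 308**2 + 12*308) + 1530759 = -4/(2 + 94864 + 3696) + 1530759 = -4/98562 + 1530759 = -4*1/98562 + 1530759 = -2/49281 + 1530759 = 75437334277/49281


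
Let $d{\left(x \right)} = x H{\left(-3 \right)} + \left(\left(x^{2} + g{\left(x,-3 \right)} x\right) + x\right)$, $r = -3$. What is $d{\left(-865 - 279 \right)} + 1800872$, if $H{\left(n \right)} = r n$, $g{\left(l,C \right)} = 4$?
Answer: $3093592$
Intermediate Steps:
$H{\left(n \right)} = - 3 n$
$d{\left(x \right)} = x^{2} + 14 x$ ($d{\left(x \right)} = x \left(\left(-3\right) \left(-3\right)\right) + \left(\left(x^{2} + 4 x\right) + x\right) = x 9 + \left(x^{2} + 5 x\right) = 9 x + \left(x^{2} + 5 x\right) = x^{2} + 14 x$)
$d{\left(-865 - 279 \right)} + 1800872 = \left(-865 - 279\right) \left(14 - 1144\right) + 1800872 = - 1144 \left(14 - 1144\right) + 1800872 = \left(-1144\right) \left(-1130\right) + 1800872 = 1292720 + 1800872 = 3093592$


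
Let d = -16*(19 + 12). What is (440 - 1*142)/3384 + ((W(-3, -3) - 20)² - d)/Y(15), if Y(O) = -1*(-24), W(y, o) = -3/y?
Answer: 121135/3384 ≈ 35.796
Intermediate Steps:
Y(O) = 24
d = -496 (d = -16*31 = -496)
(440 - 1*142)/3384 + ((W(-3, -3) - 20)² - d)/Y(15) = (440 - 1*142)/3384 + ((-3/(-3) - 20)² - 1*(-496))/24 = (440 - 142)*(1/3384) + ((-3*(-⅓) - 20)² + 496)*(1/24) = 298*(1/3384) + ((1 - 20)² + 496)*(1/24) = 149/1692 + ((-19)² + 496)*(1/24) = 149/1692 + (361 + 496)*(1/24) = 149/1692 + 857*(1/24) = 149/1692 + 857/24 = 121135/3384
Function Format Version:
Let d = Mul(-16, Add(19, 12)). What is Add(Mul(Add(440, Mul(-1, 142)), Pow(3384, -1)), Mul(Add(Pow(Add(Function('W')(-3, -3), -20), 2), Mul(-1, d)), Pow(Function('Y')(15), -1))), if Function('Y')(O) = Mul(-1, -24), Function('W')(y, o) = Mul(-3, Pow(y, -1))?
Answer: Rational(121135, 3384) ≈ 35.796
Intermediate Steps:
Function('Y')(O) = 24
d = -496 (d = Mul(-16, 31) = -496)
Add(Mul(Add(440, Mul(-1, 142)), Pow(3384, -1)), Mul(Add(Pow(Add(Function('W')(-3, -3), -20), 2), Mul(-1, d)), Pow(Function('Y')(15), -1))) = Add(Mul(Add(440, Mul(-1, 142)), Pow(3384, -1)), Mul(Add(Pow(Add(Mul(-3, Pow(-3, -1)), -20), 2), Mul(-1, -496)), Pow(24, -1))) = Add(Mul(Add(440, -142), Rational(1, 3384)), Mul(Add(Pow(Add(Mul(-3, Rational(-1, 3)), -20), 2), 496), Rational(1, 24))) = Add(Mul(298, Rational(1, 3384)), Mul(Add(Pow(Add(1, -20), 2), 496), Rational(1, 24))) = Add(Rational(149, 1692), Mul(Add(Pow(-19, 2), 496), Rational(1, 24))) = Add(Rational(149, 1692), Mul(Add(361, 496), Rational(1, 24))) = Add(Rational(149, 1692), Mul(857, Rational(1, 24))) = Add(Rational(149, 1692), Rational(857, 24)) = Rational(121135, 3384)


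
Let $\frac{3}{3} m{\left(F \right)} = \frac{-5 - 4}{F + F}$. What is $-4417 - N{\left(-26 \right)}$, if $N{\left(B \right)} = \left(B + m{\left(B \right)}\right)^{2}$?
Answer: $- \frac{13747217}{2704} \approx -5084.0$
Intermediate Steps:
$m{\left(F \right)} = - \frac{9}{2 F}$ ($m{\left(F \right)} = \frac{-5 - 4}{F + F} = - \frac{9}{2 F}$)
$N{\left(B \right)} = \left(B - \frac{9}{2 B}\right)^{2}$
$-4417 - N{\left(-26 \right)} = -4417 - \left(-26 - \frac{9}{2 \left(-26\right)}\right)^{2} = -4417 - \left(-26 - - \frac{9}{52}\right)^{2} = -4417 - \left(-26 + \frac{9}{52}\right)^{2} = -4417 - \left(- \frac{1343}{52}\right)^{2} = -4417 - \frac{1803649}{2704} = - \frac{13747217}{2704}$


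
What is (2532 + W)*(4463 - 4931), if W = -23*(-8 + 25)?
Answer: -1001988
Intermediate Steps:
W = -391 (W = -23*17 = -391)
(2532 + W)*(4463 - 4931) = (2532 - 391)*(4463 - 4931) = 2141*(-468) = -1001988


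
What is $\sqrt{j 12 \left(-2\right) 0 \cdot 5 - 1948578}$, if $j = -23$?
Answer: $i \sqrt{1948578} \approx 1395.9 i$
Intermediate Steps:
$\sqrt{j 12 \left(-2\right) 0 \cdot 5 - 1948578} = \sqrt{\left(-23\right) 12 \left(-2\right) 0 \cdot 5 - 1948578} = \sqrt{- 276 \cdot 0 \cdot 5 - 1948578} = \sqrt{\left(-276\right) 0 - 1948578} = \sqrt{0 - 1948578} = \sqrt{-1948578} = i \sqrt{1948578}$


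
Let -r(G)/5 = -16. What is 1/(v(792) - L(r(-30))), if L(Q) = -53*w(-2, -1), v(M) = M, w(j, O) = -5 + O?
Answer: 1/474 ≈ 0.0021097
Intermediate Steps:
r(G) = 80 (r(G) = -5*(-16) = 80)
L(Q) = 318 (L(Q) = -53*(-5 - 1) = -53*(-6) = 318)
1/(v(792) - L(r(-30))) = 1/(792 - 1*318) = 1/(792 - 318) = 1/474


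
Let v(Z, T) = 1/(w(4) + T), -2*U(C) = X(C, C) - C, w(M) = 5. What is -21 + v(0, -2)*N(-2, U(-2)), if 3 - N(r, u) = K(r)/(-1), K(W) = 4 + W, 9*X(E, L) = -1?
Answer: -58/3 ≈ -19.333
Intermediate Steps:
X(E, L) = -1/9 (X(E, L) = (1/9)*(-1) = -1/9)
U(C) = 1/18 + C/2 (U(C) = -(-1/9 - C)/2 = 1/18 + C/2)
v(Z, T) = 1/(5 + T)
N(r, u) = 7 + r (N(r, u) = 3 - (4 + r)/(-1) = 3 - (4 + r)*(-1) = 3 - (-4 - r) = 3 + (4 + r) = 7 + r)
-21 + v(0, -2)*N(-2, U(-2)) = -21 + (7 - 2)/(5 - 2) = -21 + 5/3 = -58/3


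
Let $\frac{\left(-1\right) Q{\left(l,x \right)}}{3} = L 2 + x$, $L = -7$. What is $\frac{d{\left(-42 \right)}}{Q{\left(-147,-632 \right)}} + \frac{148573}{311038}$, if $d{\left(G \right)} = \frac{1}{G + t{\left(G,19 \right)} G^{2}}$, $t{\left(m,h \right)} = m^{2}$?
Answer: $\frac{703259386241}{1472275533924} \approx 0.47767$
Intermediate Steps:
$d{\left(G \right)} = \frac{1}{G + G^{4}}$ ($d{\left(G \right)} = \frac{1}{G + G^{2} G^{2}} = \frac{1}{G + G^{4}}$)
$Q{\left(l,x \right)} = 42 - 3 x$ ($Q{\left(l,x \right)} = - 3 \left(\left(-7\right) 2 + x\right) = - 3 \left(-14 + x\right) = 42 - 3 x$)
$\frac{d{\left(-42 \right)}}{Q{\left(-147,-632 \right)}} + \frac{148573}{311038} = \frac{1}{\left(-42 + \left(-42\right)^{4}\right) \left(42 - -1896\right)} + \frac{148573}{311038} = \frac{1}{\left(-42 + 3111696\right) \left(42 + 1896\right)} + 148573 \cdot \frac{1}{311038} = \frac{1}{3111654 \cdot 1938} + \frac{148573}{311038} = \frac{1}{3111654} \cdot \frac{1}{1938} + \frac{148573}{311038} = \frac{1}{6030385452} + \frac{148573}{311038} = \frac{703259386241}{1472275533924}$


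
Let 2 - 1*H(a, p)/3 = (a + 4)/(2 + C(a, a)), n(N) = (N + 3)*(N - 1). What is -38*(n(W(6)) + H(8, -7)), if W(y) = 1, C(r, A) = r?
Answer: -456/5 ≈ -91.200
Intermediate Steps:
n(N) = (-1 + N)*(3 + N) (n(N) = (3 + N)*(-1 + N) = (-1 + N)*(3 + N))
H(a, p) = 6 - 3*(4 + a)/(2 + a) (H(a, p) = 6 - 3*(a + 4)/(2 + a) = 6 - 3*(4 + a)/(2 + a))
-38*(n(W(6)) + H(8, -7)) = -38*((-3 + 1**2 + 2*1) + 3*8/(2 + 8)) = -38*((-3 + 1 + 2) + 3*8/10) = -38*(0 + 3*8*(1/10)) = -38*(0 + 12/5) = -38*12/5 = -456/5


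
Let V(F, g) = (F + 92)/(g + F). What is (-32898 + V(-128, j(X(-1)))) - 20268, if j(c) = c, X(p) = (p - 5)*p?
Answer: -3243108/61 ≈ -53166.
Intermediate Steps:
X(p) = p*(-5 + p) (X(p) = (-5 + p)*p = p*(-5 + p))
V(F, g) = (92 + F)/(F + g)
(-32898 + V(-128, j(X(-1)))) - 20268 = (-32898 + (92 - 128)/(-128 - (-5 - 1))) - 20268 = (-32898 - 36/(-128 - 1*(-6))) - 20268 = (-32898 - 36/(-128 + 6)) - 20268 = (-32898 - 36/(-122)) - 20268 = (-32898 - 1/122*(-36)) - 20268 = (-32898 + 18/61) - 20268 = -2006760/61 - 20268 = -3243108/61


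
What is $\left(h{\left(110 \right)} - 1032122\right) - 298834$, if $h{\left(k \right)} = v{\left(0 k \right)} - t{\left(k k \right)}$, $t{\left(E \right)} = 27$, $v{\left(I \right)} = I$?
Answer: $-1330983$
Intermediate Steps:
$h{\left(k \right)} = -27$ ($h{\left(k \right)} = 0 k - 27 = 0 - 27 = -27$)
$\left(h{\left(110 \right)} - 1032122\right) - 298834 = \left(-27 - 1032122\right) - 298834 = -1032149 - 298834 = -1330983$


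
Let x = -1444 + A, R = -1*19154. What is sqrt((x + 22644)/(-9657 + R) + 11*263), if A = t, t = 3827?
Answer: 2*sqrt(600170555489)/28811 ≈ 53.779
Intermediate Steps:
A = 3827
R = -19154
x = 2383 (x = -1444 + 3827 = 2383)
sqrt((x + 22644)/(-9657 + R) + 11*263) = sqrt((2383 + 22644)/(-9657 - 19154) + 11*263) = sqrt(25027/(-28811) + 2893) = sqrt(25027*(-1/28811) + 2893) = sqrt(-25027/28811 + 2893) = sqrt(83325196/28811) = 2*sqrt(600170555489)/28811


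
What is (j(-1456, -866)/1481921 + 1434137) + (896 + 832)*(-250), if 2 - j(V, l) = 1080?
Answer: 212155409157/211703 ≈ 1.0021e+6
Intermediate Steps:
j(V, l) = -1078 (j(V, l) = 2 - 1*1080 = 2 - 1080 = -1078)
(j(-1456, -866)/1481921 + 1434137) + (896 + 832)*(-250) = (-1078/1481921 + 1434137) + (896 + 832)*(-250) = (-1078*1/1481921 + 1434137) + 1728*(-250) = (-154/211703 + 1434137) - 432000 = 303611105157/211703 - 432000 = 212155409157/211703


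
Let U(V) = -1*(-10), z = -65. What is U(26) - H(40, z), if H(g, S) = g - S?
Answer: -95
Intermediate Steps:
U(V) = 10
U(26) - H(40, z) = 10 - (40 - 1*(-65)) = 10 - (40 + 65) = 10 - 1*105 = 10 - 105 = -95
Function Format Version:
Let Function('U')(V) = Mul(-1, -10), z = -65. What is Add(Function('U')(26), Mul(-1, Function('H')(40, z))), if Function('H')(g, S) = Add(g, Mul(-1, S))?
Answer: -95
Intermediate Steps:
Function('U')(V) = 10
Add(Function('U')(26), Mul(-1, Function('H')(40, z))) = Add(10, Mul(-1, Add(40, Mul(-1, -65)))) = Add(10, Mul(-1, Add(40, 65))) = Add(10, Mul(-1, 105)) = Add(10, -105) = -95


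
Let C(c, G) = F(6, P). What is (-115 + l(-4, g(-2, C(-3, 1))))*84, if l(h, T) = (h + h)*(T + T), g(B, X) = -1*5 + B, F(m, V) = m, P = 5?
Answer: -252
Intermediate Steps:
C(c, G) = 6
g(B, X) = -5 + B
l(h, T) = 4*T*h (l(h, T) = (2*h)*(2*T) = 4*T*h)
(-115 + l(-4, g(-2, C(-3, 1))))*84 = (-115 + 4*(-5 - 2)*(-4))*84 = (-115 + 4*(-7)*(-4))*84 = (-115 + 112)*84 = -3*84 = -252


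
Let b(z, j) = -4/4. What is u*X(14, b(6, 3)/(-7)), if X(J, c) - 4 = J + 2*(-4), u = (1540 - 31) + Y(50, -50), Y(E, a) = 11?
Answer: 15200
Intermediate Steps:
b(z, j) = -1 (b(z, j) = -4*¼ = -1)
u = 1520 (u = (1540 - 31) + 11 = 1509 + 11 = 1520)
X(J, c) = -4 + J (X(J, c) = 4 + (J + 2*(-4)) = 4 + (J - 8) = 4 + (-8 + J) = -4 + J)
u*X(14, b(6, 3)/(-7)) = 1520*(-4 + 14) = 1520*10 = 15200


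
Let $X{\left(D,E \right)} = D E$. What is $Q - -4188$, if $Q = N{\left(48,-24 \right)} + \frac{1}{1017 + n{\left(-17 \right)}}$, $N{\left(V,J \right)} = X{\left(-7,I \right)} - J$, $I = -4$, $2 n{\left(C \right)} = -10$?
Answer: $\frac{4290881}{1012} \approx 4240.0$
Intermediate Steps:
$n{\left(C \right)} = -5$ ($n{\left(C \right)} = \frac{1}{2} \left(-10\right) = -5$)
$N{\left(V,J \right)} = 28 - J$ ($N{\left(V,J \right)} = \left(-7\right) \left(-4\right) - J = 28 - J$)
$Q = \frac{52625}{1012}$ ($Q = \left(28 - -24\right) + \frac{1}{1017 - 5} = \left(28 + 24\right) + \frac{1}{1012} = 52 + \frac{1}{1012} = \frac{52625}{1012} \approx 52.001$)
$Q - -4188 = \frac{52625}{1012} - -4188 = \frac{52625}{1012} + 4188 = \frac{4290881}{1012}$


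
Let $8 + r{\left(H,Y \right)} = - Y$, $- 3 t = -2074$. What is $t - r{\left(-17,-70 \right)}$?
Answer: $\frac{1888}{3} \approx 629.33$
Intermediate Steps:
$t = \frac{2074}{3}$ ($t = \left(- \frac{1}{3}\right) \left(-2074\right) = \frac{2074}{3} \approx 691.33$)
$r{\left(H,Y \right)} = -8 - Y$
$t - r{\left(-17,-70 \right)} = \frac{2074}{3} - \left(-8 - -70\right) = \frac{2074}{3} - \left(-8 + 70\right) = \frac{2074}{3} - 62 = \frac{1888}{3}$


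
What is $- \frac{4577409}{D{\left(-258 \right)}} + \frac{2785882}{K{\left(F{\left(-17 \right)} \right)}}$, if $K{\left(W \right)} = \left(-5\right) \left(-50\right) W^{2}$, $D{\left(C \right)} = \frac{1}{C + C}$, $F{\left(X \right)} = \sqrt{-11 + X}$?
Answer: $\frac{8266799261059}{3500} \approx 2.3619 \cdot 10^{9}$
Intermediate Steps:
$D{\left(C \right)} = \frac{1}{2 C}$
$K{\left(W \right)} = 250 W^{2}$
$- \frac{4577409}{D{\left(-258 \right)}} + \frac{2785882}{K{\left(F{\left(-17 \right)} \right)}} = - \frac{4577409}{\frac{1}{2} \frac{1}{-258}} + \frac{2785882}{250 \left(\sqrt{-11 - 17}\right)^{2}} = - \frac{4577409}{\frac{1}{2} \left(- \frac{1}{258}\right)} + \frac{2785882}{250 \left(\sqrt{-28}\right)^{2}} = - \frac{4577409}{- \frac{1}{516}} + \frac{2785882}{250 \left(2 i \sqrt{7}\right)^{2}} = \left(-4577409\right) \left(-516\right) + \frac{2785882}{250 \left(-28\right)} = 2361943044 + \frac{2785882}{-7000} = 2361943044 + 2785882 \left(- \frac{1}{7000}\right) = 2361943044 - \frac{1392941}{3500} = \frac{8266799261059}{3500}$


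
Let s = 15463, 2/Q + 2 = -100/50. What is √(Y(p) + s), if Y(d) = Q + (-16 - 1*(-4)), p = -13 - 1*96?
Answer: √61802/2 ≈ 124.30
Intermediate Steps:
Q = -½ (Q = 2/(-2 - 100/50) = 2/(-2 - 100*1/50) = 2/(-2 - 2) = 2/(-4) = 2*(-¼) = -½ ≈ -0.50000)
p = -109 (p = -13 - 96 = -109)
Y(d) = -25/2 (Y(d) = -½ + (-16 - 1*(-4)) = -½ + (-16 + 4) = -½ - 12 = -25/2)
√(Y(p) + s) = √(-25/2 + 15463) = √(30901/2) = √61802/2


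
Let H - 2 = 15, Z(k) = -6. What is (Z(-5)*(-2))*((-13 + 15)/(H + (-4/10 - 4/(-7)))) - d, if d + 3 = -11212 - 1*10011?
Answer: 12757666/601 ≈ 21227.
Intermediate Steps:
d = -21226 (d = -3 + (-11212 - 1*10011) = -3 + (-11212 - 10011) = -3 - 21223 = -21226)
H = 17 (H = 2 + 15 = 17)
(Z(-5)*(-2))*((-13 + 15)/(H + (-4/10 - 4/(-7)))) - d = (-6*(-2))*((-13 + 15)/(17 + (-4/10 - 4/(-7)))) - 1*(-21226) = 12*(2/(17 + (-4*1/10 - 4*(-1/7)))) + 21226 = 12*(2/(17 + (-2/5 + 4/7))) + 21226 = 12*(2/(17 + 6/35)) + 21226 = 12*(2/(601/35)) + 21226 = 12*(2*(35/601)) + 21226 = 12*(70/601) + 21226 = 840/601 + 21226 = 12757666/601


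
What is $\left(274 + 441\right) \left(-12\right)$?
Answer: $-8580$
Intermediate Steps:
$\left(274 + 441\right) \left(-12\right) = 715 \left(-12\right) = -8580$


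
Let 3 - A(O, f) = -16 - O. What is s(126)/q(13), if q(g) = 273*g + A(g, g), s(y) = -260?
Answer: -260/3581 ≈ -0.072605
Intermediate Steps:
A(O, f) = 19 + O (A(O, f) = 3 - (-16 - O) = 3 + (16 + O) = 19 + O)
q(g) = 19 + 274*g (q(g) = 273*g + (19 + g) = 19 + 274*g)
s(126)/q(13) = -260/(19 + 274*13) = -260/(19 + 3562) = -260/3581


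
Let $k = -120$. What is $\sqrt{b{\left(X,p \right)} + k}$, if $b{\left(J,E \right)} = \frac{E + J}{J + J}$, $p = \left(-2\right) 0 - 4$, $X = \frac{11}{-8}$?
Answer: $\frac{7 i \sqrt{1166}}{22} \approx 10.865 i$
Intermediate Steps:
$X = - \frac{11}{8}$ ($X = 11 \left(- \frac{1}{8}\right) = - \frac{11}{8} \approx -1.375$)
$p = -4$ ($p = 0 - 4 = -4$)
$b{\left(J,E \right)} = \frac{E + J}{2 J}$
$\sqrt{b{\left(X,p \right)} + k} = \sqrt{\frac{-4 - \frac{11}{8}}{2 \left(- \frac{11}{8}\right)} - 120} = \sqrt{\frac{1}{2} \left(- \frac{8}{11}\right) \left(- \frac{43}{8}\right) - 120} = \sqrt{\frac{43}{22} - 120} = \sqrt{- \frac{2597}{22}} = \frac{7 i \sqrt{1166}}{22}$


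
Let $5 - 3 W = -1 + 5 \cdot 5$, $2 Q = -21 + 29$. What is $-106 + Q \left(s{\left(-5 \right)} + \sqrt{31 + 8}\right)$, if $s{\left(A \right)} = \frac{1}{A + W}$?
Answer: $- \frac{1808}{17} + 4 \sqrt{39} \approx -81.373$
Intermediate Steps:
$Q = 4$ ($Q = \frac{-21 + 29}{2} = \frac{1}{2} \cdot 8 = 4$)
$W = - \frac{19}{3}$ ($W = \frac{5}{3} - \frac{-1 + 5 \cdot 5}{3} = \frac{5}{3} - \frac{-1 + 25}{3} = \frac{5}{3} - 8 = - \frac{19}{3} \approx -6.3333$)
$s{\left(A \right)} = \frac{1}{- \frac{19}{3} + A}$ ($s{\left(A \right)} = \frac{1}{A - \frac{19}{3}} = \frac{1}{- \frac{19}{3} + A}$)
$-106 + Q \left(s{\left(-5 \right)} + \sqrt{31 + 8}\right) = -106 + 4 \left(\frac{3}{-19 + 3 \left(-5\right)} + \sqrt{31 + 8}\right) = -106 + 4 \left(\frac{3}{-19 - 15} + \sqrt{39}\right) = -106 + 4 \left(\frac{3}{-34} + \sqrt{39}\right) = -106 + 4 \left(3 \left(- \frac{1}{34}\right) + \sqrt{39}\right) = -106 + 4 \left(- \frac{3}{34} + \sqrt{39}\right) = -106 - \left(\frac{6}{17} - 4 \sqrt{39}\right) = - \frac{1808}{17} + 4 \sqrt{39}$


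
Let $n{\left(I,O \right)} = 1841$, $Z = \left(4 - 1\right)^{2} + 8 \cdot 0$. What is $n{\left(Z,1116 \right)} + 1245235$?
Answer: $1247076$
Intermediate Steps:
$Z = 9$ ($Z = 3^{2} + 0 = 9 + 0 = 9$)
$n{\left(Z,1116 \right)} + 1245235 = 1841 + 1245235 = 1247076$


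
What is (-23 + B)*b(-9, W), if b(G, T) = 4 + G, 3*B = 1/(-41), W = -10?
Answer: 14150/123 ≈ 115.04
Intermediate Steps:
B = -1/123 (B = (1/3)/(-41) = (1/3)*(-1/41) = -1/123 ≈ -0.0081301)
(-23 + B)*b(-9, W) = (-23 - 1/123)*(4 - 9) = -2830/123*(-5) = 14150/123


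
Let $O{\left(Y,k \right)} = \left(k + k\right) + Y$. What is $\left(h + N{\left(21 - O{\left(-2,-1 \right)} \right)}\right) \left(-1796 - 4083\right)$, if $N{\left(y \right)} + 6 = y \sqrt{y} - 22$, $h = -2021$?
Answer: $11311196$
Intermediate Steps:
$O{\left(Y,k \right)} = Y + 2 k$ ($O{\left(Y,k \right)} = 2 k + Y = Y + 2 k$)
$N{\left(y \right)} = -28 + y^{\frac{3}{2}}$ ($N{\left(y \right)} = -6 + \left(y \sqrt{y} - 22\right) = -6 + \left(y^{\frac{3}{2}} - 22\right) = -6 + \left(-22 + y^{\frac{3}{2}}\right) = -28 + y^{\frac{3}{2}}$)
$\left(h + N{\left(21 - O{\left(-2,-1 \right)} \right)}\right) \left(-1796 - 4083\right) = \left(-2021 - \left(28 - \left(21 - \left(-2 + 2 \left(-1\right)\right)\right)^{\frac{3}{2}}\right)\right) \left(-1796 - 4083\right) = \left(-2021 - \left(28 - \left(21 - \left(-2 - 2\right)\right)^{\frac{3}{2}}\right)\right) \left(-5879\right) = \left(-2021 - \left(28 - \left(21 - -4\right)^{\frac{3}{2}}\right)\right) \left(-5879\right) = \left(-2021 - \left(28 - \left(21 + 4\right)^{\frac{3}{2}}\right)\right) \left(-5879\right) = \left(-2021 - \left(28 - 25^{\frac{3}{2}}\right)\right) \left(-5879\right) = \left(-2021 + \left(-28 + 125\right)\right) \left(-5879\right) = \left(-2021 + 97\right) \left(-5879\right) = \left(-1924\right) \left(-5879\right) = 11311196$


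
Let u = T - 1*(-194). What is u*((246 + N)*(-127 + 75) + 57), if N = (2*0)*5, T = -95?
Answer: -1260765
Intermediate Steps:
N = 0 (N = 0*5 = 0)
u = 99 (u = -95 - 1*(-194) = -95 + 194 = 99)
u*((246 + N)*(-127 + 75) + 57) = 99*((246 + 0)*(-127 + 75) + 57) = 99*(246*(-52) + 57) = 99*(-12792 + 57) = 99*(-12735) = -1260765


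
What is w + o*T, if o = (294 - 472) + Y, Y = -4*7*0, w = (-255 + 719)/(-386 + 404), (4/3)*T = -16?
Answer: 19456/9 ≈ 2161.8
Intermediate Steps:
T = -12 (T = (¾)*(-16) = -12)
w = 232/9 (w = 464/18 = 464*(1/18) = 232/9 ≈ 25.778)
Y = 0 (Y = -28*0 = 0)
o = -178 (o = (294 - 472) + 0 = -178 + 0 = -178)
w + o*T = 232/9 - 178*(-12) = 232/9 + 2136 = 19456/9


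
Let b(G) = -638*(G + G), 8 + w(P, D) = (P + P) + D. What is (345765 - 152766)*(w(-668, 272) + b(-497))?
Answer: 122187666900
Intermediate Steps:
w(P, D) = -8 + D + 2*P (w(P, D) = -8 + ((P + P) + D) = -8 + (2*P + D) = -8 + (D + 2*P) = -8 + D + 2*P)
b(G) = -1276*G
(345765 - 152766)*(w(-668, 272) + b(-497)) = (345765 - 152766)*((-8 + 272 + 2*(-668)) - 1276*(-497)) = 192999*((-8 + 272 - 1336) + 634172) = 192999*(-1072 + 634172) = 192999*633100 = 122187666900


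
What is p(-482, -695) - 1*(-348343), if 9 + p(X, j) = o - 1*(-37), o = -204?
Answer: 348167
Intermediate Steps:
p(X, j) = -176 (p(X, j) = -9 + (-204 - 1*(-37)) = -9 + (-204 + 37) = -9 - 167 = -176)
p(-482, -695) - 1*(-348343) = -176 - 1*(-348343) = -176 + 348343 = 348167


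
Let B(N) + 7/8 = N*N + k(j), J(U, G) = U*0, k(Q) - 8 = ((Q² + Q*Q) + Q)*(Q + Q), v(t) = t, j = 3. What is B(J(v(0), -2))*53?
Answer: 56445/8 ≈ 7055.6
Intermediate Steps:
k(Q) = 8 + 2*Q*(Q + 2*Q²) (k(Q) = 8 + ((Q² + Q*Q) + Q)*(Q + Q) = 8 + ((Q² + Q²) + Q)*(2*Q) = 8 + (2*Q² + Q)*(2*Q) = 8 + (Q + 2*Q²)*(2*Q) = 8 + 2*Q*(Q + 2*Q²))
J(U, G) = 0
B(N) = 1065/8 + N² (B(N) = -7/8 + (N*N + (8 + 2*3² + 4*3³)) = -7/8 + (N² + (8 + 2*9 + 4*27)) = -7/8 + (N² + (8 + 18 + 108)) = -7/8 + (N² + 134) = -7/8 + (134 + N²) = 1065/8 + N²)
B(J(v(0), -2))*53 = (1065/8 + 0²)*53 = (1065/8 + 0)*53 = (1065/8)*53 = 56445/8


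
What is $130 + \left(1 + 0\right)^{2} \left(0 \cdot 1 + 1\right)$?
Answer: $131$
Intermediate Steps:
$130 + \left(1 + 0\right)^{2} \left(0 \cdot 1 + 1\right) = 130 + 1^{2} \left(0 + 1\right) = 130 + 1 \cdot 1 = 130 + 1 = 131$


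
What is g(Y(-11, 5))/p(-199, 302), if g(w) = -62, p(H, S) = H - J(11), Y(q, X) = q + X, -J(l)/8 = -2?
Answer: 62/215 ≈ 0.28837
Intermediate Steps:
J(l) = 16 (J(l) = -8*(-2) = 16)
Y(q, X) = X + q
p(H, S) = -16 + H (p(H, S) = H - 1*16 = H - 16 = -16 + H)
g(Y(-11, 5))/p(-199, 302) = -62/(-16 - 199) = -62/(-215) = -62*(-1/215) = 62/215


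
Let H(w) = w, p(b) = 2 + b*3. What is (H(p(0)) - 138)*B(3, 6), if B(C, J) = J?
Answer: -816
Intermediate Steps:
p(b) = 2 + 3*b
(H(p(0)) - 138)*B(3, 6) = ((2 + 3*0) - 138)*6 = ((2 + 0) - 138)*6 = (2 - 138)*6 = -136*6 = -816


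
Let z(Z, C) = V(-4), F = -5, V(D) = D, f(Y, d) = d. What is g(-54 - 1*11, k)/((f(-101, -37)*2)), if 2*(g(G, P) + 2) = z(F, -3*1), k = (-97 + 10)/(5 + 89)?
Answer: 2/37 ≈ 0.054054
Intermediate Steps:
z(Z, C) = -4
k = -87/94 ≈ -0.92553
g(G, P) = -4 (g(G, P) = -2 + (½)*(-4) = -2 - 2 = -4)
g(-54 - 1*11, k)/((f(-101, -37)*2)) = -4/((-37*2)) = -4/(-74) = -4*(-1/74) = 2/37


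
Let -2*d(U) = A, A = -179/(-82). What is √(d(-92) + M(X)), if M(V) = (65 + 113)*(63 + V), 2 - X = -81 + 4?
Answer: 3*√18883165/82 ≈ 158.98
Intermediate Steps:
X = 79 (X = 2 - (-81 + 4) = 2 - 1*(-77) = 2 + 77 = 79)
M(V) = 11214 + 178*V (M(V) = 178*(63 + V) = 11214 + 178*V)
A = 179/82 (A = -179*(-1/82) = 179/82 ≈ 2.1829)
d(U) = -179/164 (d(U) = -½*179/82 = -179/164)
√(d(-92) + M(X)) = √(-179/164 + (11214 + 178*79)) = √(-179/164 + (11214 + 14062)) = √(-179/164 + 25276) = √(4145085/164) = 3*√18883165/82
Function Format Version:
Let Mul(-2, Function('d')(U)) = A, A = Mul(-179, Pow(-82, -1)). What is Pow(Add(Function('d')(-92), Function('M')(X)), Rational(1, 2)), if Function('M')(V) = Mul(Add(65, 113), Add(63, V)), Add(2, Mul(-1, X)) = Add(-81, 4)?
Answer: Mul(Rational(3, 82), Pow(18883165, Rational(1, 2))) ≈ 158.98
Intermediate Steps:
X = 79 (X = Add(2, Mul(-1, Add(-81, 4))) = Add(2, Mul(-1, -77)) = Add(2, 77) = 79)
Function('M')(V) = Add(11214, Mul(178, V)) (Function('M')(V) = Mul(178, Add(63, V)) = Add(11214, Mul(178, V)))
A = Rational(179, 82) (A = Mul(-179, Rational(-1, 82)) = Rational(179, 82) ≈ 2.1829)
Function('d')(U) = Rational(-179, 164) (Function('d')(U) = Mul(Rational(-1, 2), Rational(179, 82)) = Rational(-179, 164))
Pow(Add(Function('d')(-92), Function('M')(X)), Rational(1, 2)) = Pow(Add(Rational(-179, 164), Add(11214, Mul(178, 79))), Rational(1, 2)) = Pow(Add(Rational(-179, 164), Add(11214, 14062)), Rational(1, 2)) = Pow(Add(Rational(-179, 164), 25276), Rational(1, 2)) = Pow(Rational(4145085, 164), Rational(1, 2)) = Mul(Rational(3, 82), Pow(18883165, Rational(1, 2)))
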